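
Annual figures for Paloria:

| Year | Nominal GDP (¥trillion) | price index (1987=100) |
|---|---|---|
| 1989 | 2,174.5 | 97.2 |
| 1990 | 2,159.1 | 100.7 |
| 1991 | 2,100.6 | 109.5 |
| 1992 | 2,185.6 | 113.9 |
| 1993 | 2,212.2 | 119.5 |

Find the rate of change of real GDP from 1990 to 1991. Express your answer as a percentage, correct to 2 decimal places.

Real GDP 1990 = 2159.1/1.007 = 2144.09.
Real GDP 1991 = 2100.6/1.095 = 1918.36.
Change = 1918.36/2144.09 − 1 = -0.1053.

-10.53%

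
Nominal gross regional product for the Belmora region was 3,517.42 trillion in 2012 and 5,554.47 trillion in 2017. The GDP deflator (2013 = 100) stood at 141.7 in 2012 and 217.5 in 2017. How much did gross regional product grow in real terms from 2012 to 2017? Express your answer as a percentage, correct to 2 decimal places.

Real gross regional product 2012 = 3517.42 / 1.417 = 2482.30.
Real gross regional product 2017 = 5554.47 / 2.175 = 2553.78.
Real growth = 2553.78 / 2482.30 − 1 = 0.0288.

2.88%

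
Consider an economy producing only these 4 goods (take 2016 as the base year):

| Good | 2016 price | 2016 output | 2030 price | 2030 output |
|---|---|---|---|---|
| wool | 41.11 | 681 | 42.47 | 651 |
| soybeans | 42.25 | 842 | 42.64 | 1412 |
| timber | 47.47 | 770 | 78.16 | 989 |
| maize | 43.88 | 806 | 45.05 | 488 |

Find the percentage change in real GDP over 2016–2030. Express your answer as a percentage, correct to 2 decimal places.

14.24%

Real GDP 2016 = Nominal GDP 2016 = 41.11·681 + 42.25·842 + 47.47·770 + 43.88·806 = 135489.59.
Real GDP 2030 (at 2016 prices) = 41.11·651 + 42.25·1412 + 47.47·989 + 43.88·488 = 154780.88.
Real growth = 154780.88/135489.59 − 1 = 0.1424.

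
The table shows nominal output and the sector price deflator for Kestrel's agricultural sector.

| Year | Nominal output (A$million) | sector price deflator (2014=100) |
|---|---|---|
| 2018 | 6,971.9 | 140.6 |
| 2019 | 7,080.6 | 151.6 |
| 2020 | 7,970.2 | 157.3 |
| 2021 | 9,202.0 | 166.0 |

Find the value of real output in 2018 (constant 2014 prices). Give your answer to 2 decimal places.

A$4,958.68 million

Real output 2018 = 6971.9 / 1.406 = 4958.68.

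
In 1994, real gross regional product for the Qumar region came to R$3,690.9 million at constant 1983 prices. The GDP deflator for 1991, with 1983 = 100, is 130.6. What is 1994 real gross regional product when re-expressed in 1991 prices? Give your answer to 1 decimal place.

Real gross regional product in 1991 prices = Real gross regional product in 1983 prices × (P_1991/P_1983) = 3690.9 × 1.306 = 4820.32.

R$4,820.3 million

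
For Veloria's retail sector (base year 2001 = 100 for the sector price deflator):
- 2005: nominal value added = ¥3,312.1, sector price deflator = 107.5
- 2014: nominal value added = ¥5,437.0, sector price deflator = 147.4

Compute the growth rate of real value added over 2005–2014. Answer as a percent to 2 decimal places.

19.72%

Real value added 2005 = 3312.1 / 1.075 = 3081.02.
Real value added 2014 = 5437.0 / 1.474 = 3688.60.
Real growth = 3688.60 / 3081.02 − 1 = 0.1972.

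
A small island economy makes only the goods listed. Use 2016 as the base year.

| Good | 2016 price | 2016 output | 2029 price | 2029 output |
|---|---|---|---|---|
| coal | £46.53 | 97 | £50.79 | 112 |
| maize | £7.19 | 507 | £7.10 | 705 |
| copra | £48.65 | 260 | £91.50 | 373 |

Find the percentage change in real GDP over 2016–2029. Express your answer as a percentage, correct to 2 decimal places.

Real GDP 2016 = Nominal GDP 2016 = 46.53·97 + 7.19·507 + 48.65·260 = 20807.74.
Real GDP 2029 (at 2016 prices) = 46.53·112 + 7.19·705 + 48.65·373 = 28426.76.
Real growth = 28426.76/20807.74 − 1 = 0.3662.

36.62%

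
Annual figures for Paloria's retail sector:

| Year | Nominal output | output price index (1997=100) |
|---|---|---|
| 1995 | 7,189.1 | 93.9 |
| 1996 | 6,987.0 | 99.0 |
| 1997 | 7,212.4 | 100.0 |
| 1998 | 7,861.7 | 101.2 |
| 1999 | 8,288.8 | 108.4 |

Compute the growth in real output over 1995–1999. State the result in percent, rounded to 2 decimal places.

Real output 1995 = 7189.1/0.939 = 7656.12.
Real output 1999 = 8288.8/1.084 = 7646.49.
Change = 7646.49/7656.12 − 1 = -0.0013.

-0.13%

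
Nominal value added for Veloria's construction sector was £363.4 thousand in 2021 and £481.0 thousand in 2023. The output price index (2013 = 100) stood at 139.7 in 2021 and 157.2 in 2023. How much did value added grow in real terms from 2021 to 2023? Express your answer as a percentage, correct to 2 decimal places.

Deflate each year: 2021 → 363.4/1.397 = 260.13; 2023 → 481.0/1.572 = 305.98.
So real value added changed by 305.98/260.13 − 1 = 0.1763, i.e. 17.63%.

17.63%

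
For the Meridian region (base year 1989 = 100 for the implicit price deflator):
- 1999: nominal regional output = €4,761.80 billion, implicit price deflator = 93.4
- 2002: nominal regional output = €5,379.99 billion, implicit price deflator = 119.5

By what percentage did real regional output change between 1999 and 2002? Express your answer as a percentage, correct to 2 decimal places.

-11.69%

Real regional output 1999 = 4761.80 / 0.934 = 5098.29.
Real regional output 2002 = 5379.99 / 1.195 = 4502.08.
Real growth = 4502.08 / 5098.29 − 1 = -0.1169.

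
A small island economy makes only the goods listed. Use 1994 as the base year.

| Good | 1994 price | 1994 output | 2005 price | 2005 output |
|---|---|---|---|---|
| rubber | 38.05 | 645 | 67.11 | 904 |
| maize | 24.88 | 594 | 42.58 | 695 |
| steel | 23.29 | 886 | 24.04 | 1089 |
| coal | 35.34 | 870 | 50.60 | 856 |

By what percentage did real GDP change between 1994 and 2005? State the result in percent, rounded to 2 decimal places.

Real GDP 1994 = Nominal GDP 1994 = 38.05·645 + 24.88·594 + 23.29·886 + 35.34·870 = 90701.71.
Real GDP 2005 (at 1994 prices) = 38.05·904 + 24.88·695 + 23.29·1089 + 35.34·856 = 107302.65.
Real growth = 107302.65/90701.71 − 1 = 0.1830.

18.30%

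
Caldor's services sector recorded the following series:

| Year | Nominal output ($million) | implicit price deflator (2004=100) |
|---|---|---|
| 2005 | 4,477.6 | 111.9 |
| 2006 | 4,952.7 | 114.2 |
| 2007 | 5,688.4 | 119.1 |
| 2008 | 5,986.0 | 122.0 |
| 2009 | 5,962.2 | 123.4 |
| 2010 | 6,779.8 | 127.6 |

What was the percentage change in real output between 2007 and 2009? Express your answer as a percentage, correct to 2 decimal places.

Real output 2007 = 5688.4/1.191 = 4776.15.
Real output 2009 = 5962.2/1.234 = 4831.60.
Change = 4831.60/4776.15 − 1 = 0.0116.

1.16%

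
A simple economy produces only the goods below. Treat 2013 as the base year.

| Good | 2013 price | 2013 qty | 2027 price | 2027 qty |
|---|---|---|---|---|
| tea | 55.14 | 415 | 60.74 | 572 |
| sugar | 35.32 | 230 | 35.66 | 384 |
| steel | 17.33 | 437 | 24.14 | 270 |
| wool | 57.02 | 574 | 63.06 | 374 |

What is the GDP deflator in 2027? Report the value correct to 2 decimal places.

Nominal GDP 2027 = 60.74·572 + 35.66·384 + 24.14·270 + 63.06·374 = 78538.96.
Real GDP 2027 (at 2013 prices) = 55.14·572 + 35.32·384 + 17.33·270 + 57.02·374 = 71107.54.
Deflator = Nominal/Real × 100 = 78538.96/71107.54 × 100 = 110.451.

110.45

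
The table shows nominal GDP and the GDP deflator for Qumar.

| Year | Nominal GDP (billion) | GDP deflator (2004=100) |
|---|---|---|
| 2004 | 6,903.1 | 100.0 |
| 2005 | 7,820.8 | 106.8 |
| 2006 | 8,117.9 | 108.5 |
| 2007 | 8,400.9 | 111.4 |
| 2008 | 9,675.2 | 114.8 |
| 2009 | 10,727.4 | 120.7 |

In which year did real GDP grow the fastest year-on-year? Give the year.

2005: real = 7820.8/1.068 = 7322.85; growth vs 2004 (6903.10) = 6.08%.
2006: real = 8117.9/1.085 = 7481.94; growth vs 2005 (7322.85) = 2.17%.
2007: real = 8400.9/1.114 = 7541.20; growth vs 2006 (7481.94) = 0.79%.
2008: real = 9675.2/1.148 = 8427.87; growth vs 2007 (7541.20) = 11.76%.
2009: real = 10727.4/1.207 = 8887.66; growth vs 2008 (8427.87) = 5.46%.

2008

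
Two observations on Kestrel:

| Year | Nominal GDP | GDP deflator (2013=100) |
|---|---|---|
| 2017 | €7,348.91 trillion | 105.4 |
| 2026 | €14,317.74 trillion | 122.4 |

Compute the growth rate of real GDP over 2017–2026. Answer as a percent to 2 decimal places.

Deflate each year: 2017 → 7348.91/1.054 = 6972.40; 2026 → 14317.74/1.224 = 11697.50.
So real GDP changed by 11697.50/6972.40 − 1 = 0.6777, i.e. 67.77%.

67.77%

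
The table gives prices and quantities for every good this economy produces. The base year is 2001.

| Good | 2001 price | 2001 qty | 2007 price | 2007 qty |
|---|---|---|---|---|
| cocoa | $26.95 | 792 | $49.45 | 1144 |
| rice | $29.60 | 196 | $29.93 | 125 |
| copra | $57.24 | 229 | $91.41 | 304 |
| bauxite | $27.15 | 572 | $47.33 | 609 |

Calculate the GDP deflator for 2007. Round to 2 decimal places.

170.78

Nominal GDP 2007 = 49.45·1144 + 29.93·125 + 91.41·304 + 47.33·609 = 116924.66.
Real GDP 2007 (at 2001 prices) = 26.95·1144 + 29.60·125 + 57.24·304 + 27.15·609 = 68466.11.
Deflator = Nominal/Real × 100 = 116924.66/68466.11 × 100 = 170.777.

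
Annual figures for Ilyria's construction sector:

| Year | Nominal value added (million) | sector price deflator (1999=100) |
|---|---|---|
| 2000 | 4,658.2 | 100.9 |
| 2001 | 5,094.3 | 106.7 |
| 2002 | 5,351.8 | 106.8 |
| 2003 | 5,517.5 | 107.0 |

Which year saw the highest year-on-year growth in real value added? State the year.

2002

2001: real = 5094.3/1.067 = 4774.41; growth vs 2000 (4616.65) = 3.42%.
2002: real = 5351.8/1.068 = 5011.05; growth vs 2001 (4774.41) = 4.96%.
2003: real = 5517.5/1.070 = 5156.54; growth vs 2002 (5011.05) = 2.90%.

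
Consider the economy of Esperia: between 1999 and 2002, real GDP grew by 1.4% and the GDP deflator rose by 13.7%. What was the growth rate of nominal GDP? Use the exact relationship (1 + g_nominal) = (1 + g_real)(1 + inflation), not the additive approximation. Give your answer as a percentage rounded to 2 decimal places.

15.29%

(1 + g_nom) = (1 + g_real)(1 + π) = 1.0140 × 1.1370 = 1.15292.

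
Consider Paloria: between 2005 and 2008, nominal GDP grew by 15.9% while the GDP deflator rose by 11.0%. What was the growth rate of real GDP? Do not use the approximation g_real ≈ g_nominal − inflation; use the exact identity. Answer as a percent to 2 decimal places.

4.41%

(1 + g_nom) = (1 + g_real)(1 + π), so g_real = 1.1590 / 1.1100 − 1 = 0.04414.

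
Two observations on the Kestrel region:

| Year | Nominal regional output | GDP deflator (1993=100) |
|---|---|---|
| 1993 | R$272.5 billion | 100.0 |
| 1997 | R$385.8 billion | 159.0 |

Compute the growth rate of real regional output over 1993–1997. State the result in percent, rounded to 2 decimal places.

Deflate each year: 1993 → 272.5/1.000 = 272.50; 1997 → 385.8/1.590 = 242.64.
So real regional output changed by 242.64/272.50 − 1 = -0.1096, i.e. -10.96%.

-10.96%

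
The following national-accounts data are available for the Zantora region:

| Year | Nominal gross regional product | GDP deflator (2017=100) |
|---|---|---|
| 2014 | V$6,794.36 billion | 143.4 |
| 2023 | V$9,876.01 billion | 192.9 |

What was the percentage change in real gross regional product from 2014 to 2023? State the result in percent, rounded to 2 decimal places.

Real gross regional product 2014 = 6794.36 / 1.434 = 4738.05.
Real gross regional product 2023 = 9876.01 / 1.929 = 5119.76.
Real growth = 5119.76 / 4738.05 − 1 = 0.0806.

8.06%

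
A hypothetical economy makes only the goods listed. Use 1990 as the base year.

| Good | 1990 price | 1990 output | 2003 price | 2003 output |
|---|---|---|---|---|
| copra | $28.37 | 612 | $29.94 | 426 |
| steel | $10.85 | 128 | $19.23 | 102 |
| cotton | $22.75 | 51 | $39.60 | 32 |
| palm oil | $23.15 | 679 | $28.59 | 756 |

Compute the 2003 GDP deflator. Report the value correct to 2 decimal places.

119.65

Nominal GDP 2003 = 29.94·426 + 19.23·102 + 39.60·32 + 28.59·756 = 37597.14.
Real GDP 2003 (at 1990 prices) = 28.37·426 + 10.85·102 + 22.75·32 + 23.15·756 = 31421.72.
Deflator = Nominal/Real × 100 = 37597.14/31421.72 × 100 = 119.653.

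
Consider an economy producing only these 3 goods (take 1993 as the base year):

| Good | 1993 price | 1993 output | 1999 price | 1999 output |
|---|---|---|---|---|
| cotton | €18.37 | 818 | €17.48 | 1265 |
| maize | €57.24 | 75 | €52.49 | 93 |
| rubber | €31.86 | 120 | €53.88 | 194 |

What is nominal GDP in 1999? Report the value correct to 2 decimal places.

Nominal GDP 1999 = Σ (p_1999 × q_1999) = 17.48·1265 + 52.49·93 + 53.88·194 = 37446.49.

€37446.49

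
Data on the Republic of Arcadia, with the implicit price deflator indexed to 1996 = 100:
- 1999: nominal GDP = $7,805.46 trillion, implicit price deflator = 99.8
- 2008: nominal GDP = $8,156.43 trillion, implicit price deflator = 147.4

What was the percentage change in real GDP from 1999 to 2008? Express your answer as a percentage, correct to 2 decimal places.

-29.25%

Deflate each year: 1999 → 7805.46/0.998 = 7821.10; 2008 → 8156.43/1.474 = 5533.53.
So real GDP changed by 5533.53/7821.10 − 1 = -0.2925, i.e. -29.25%.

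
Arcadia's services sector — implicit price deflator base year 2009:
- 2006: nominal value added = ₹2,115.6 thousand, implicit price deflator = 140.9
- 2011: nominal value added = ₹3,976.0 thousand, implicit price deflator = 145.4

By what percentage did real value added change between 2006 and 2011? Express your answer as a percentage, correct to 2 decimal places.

82.12%

Deflate each year: 2006 → 2115.6/1.409 = 1501.49; 2011 → 3976.0/1.454 = 2734.53.
So real value added changed by 2734.53/1501.49 − 1 = 0.8212, i.e. 82.12%.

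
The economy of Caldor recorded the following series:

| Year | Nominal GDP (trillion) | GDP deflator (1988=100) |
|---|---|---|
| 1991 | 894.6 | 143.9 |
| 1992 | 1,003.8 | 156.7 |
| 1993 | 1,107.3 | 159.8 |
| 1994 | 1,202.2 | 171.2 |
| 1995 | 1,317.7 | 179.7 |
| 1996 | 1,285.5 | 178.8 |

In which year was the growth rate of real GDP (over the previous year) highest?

1993

1992: real = 1003.8/1.567 = 640.59; growth vs 1991 (621.68) = 3.04%.
1993: real = 1107.3/1.598 = 692.93; growth vs 1992 (640.59) = 8.17%.
1994: real = 1202.2/1.712 = 702.22; growth vs 1993 (692.93) = 1.34%.
1995: real = 1317.7/1.797 = 733.28; growth vs 1994 (702.22) = 4.42%.
1996: real = 1285.5/1.788 = 718.96; growth vs 1995 (733.28) = -1.95%.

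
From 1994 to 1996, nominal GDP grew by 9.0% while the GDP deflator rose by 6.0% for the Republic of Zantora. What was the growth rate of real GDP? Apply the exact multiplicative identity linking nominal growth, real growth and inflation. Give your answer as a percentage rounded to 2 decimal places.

(1 + g_nom) = (1 + g_real)(1 + π), so g_real = 1.0900 / 1.0600 − 1 = 0.02830.

2.83%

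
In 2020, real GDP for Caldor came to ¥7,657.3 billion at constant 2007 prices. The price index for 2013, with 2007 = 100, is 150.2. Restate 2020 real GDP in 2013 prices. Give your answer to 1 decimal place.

¥11,501.3 billion

Real GDP in 2013 prices = Real GDP in 2007 prices × (P_2013/P_2007) = 7657.3 × 1.502 = 11501.26.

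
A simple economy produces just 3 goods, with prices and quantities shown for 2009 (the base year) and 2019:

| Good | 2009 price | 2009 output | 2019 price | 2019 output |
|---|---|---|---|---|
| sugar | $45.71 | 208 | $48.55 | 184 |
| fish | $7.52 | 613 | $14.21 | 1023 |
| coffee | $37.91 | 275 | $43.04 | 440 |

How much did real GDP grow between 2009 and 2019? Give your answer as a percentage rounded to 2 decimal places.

33.58%

Real GDP 2009 = Nominal GDP 2009 = 45.71·208 + 7.52·613 + 37.91·275 = 24542.69.
Real GDP 2019 (at 2009 prices) = 45.71·184 + 7.52·1023 + 37.91·440 = 32784.00.
Real growth = 32784.00/24542.69 − 1 = 0.3358.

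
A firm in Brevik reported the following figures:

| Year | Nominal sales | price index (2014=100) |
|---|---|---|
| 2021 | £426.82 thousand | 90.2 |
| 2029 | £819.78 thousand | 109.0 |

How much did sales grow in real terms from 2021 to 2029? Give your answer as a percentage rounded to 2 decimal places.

Deflate each year: 2021 → 426.82/0.902 = 473.19; 2029 → 819.78/1.090 = 752.09.
So real sales changed by 752.09/473.19 − 1 = 0.5894, i.e. 58.94%.

58.94%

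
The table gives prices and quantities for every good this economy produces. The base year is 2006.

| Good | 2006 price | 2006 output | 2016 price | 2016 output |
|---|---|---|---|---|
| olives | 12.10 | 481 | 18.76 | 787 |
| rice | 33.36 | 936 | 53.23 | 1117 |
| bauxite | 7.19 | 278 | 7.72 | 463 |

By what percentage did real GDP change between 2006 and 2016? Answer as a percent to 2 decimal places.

Real GDP 2006 = Nominal GDP 2006 = 12.10·481 + 33.36·936 + 7.19·278 = 39043.88.
Real GDP 2016 (at 2006 prices) = 12.10·787 + 33.36·1117 + 7.19·463 = 50114.79.
Real growth = 50114.79/39043.88 − 1 = 0.2836.

28.36%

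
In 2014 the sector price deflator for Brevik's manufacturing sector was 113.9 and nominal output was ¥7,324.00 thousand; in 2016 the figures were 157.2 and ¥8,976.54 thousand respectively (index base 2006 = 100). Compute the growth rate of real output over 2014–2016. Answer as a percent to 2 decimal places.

-11.20%

Real output 2014 = 7324.00 / 1.139 = 6430.20.
Real output 2016 = 8976.54 / 1.572 = 5710.27.
Real growth = 5710.27 / 6430.20 − 1 = -0.1120.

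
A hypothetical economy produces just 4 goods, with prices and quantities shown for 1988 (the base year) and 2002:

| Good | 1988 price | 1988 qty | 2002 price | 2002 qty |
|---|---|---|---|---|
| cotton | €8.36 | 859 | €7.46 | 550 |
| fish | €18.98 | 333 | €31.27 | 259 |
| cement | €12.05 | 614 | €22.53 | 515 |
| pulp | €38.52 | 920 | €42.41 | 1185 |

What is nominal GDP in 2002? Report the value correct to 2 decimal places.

€74060.73

Nominal GDP 2002 = Σ (p_2002 × q_2002) = 7.46·550 + 31.27·259 + 22.53·515 + 42.41·1185 = 74060.73.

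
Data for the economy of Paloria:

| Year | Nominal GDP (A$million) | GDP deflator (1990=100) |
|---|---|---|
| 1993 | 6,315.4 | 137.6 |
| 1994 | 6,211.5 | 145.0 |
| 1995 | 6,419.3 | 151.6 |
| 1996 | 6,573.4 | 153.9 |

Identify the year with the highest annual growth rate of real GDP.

1994: real = 6211.5/1.450 = 4283.79; growth vs 1993 (4589.68) = -6.66%.
1995: real = 6419.3/1.516 = 4234.37; growth vs 1994 (4283.79) = -1.15%.
1996: real = 6573.4/1.539 = 4271.22; growth vs 1995 (4234.37) = 0.87%.

1996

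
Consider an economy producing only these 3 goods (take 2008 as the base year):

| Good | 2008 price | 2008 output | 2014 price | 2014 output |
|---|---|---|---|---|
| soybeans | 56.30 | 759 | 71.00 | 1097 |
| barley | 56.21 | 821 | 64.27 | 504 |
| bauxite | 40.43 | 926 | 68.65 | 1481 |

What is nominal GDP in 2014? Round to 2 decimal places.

Nominal GDP 2014 = Σ (p_2014 × q_2014) = 71.00·1097 + 64.27·504 + 68.65·1481 = 211949.73.

211949.73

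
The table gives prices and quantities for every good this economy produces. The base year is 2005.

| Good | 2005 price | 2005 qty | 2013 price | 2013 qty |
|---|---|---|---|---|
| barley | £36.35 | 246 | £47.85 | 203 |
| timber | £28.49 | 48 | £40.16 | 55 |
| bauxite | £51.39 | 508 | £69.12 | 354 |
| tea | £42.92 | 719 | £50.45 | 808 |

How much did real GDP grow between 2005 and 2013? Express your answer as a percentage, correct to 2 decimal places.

-8.11%

Real GDP 2005 = Nominal GDP 2005 = 36.35·246 + 28.49·48 + 51.39·508 + 42.92·719 = 67275.22.
Real GDP 2013 (at 2005 prices) = 36.35·203 + 28.49·55 + 51.39·354 + 42.92·808 = 61817.42.
Real growth = 61817.42/67275.22 − 1 = -0.0811.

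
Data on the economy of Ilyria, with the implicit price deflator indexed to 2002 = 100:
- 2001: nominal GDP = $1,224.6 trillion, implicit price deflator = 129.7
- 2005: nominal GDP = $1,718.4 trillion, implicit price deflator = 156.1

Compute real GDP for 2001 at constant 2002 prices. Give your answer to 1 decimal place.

Real GDP = Nominal / (implicit price deflator/100) = 1224.6 / 1.297 = 944.18.

$944.2 trillion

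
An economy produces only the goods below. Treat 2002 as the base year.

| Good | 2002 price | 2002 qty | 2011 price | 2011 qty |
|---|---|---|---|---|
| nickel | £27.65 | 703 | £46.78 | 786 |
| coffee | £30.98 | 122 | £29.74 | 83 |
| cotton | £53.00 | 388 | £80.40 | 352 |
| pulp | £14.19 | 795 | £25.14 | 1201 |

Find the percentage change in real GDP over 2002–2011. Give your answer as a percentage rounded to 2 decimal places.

8.97%

Real GDP 2002 = Nominal GDP 2002 = 27.65·703 + 30.98·122 + 53.00·388 + 14.19·795 = 55062.56.
Real GDP 2011 (at 2002 prices) = 27.65·786 + 30.98·83 + 53.00·352 + 14.19·1201 = 60002.43.
Real growth = 60002.43/55062.56 − 1 = 0.0897.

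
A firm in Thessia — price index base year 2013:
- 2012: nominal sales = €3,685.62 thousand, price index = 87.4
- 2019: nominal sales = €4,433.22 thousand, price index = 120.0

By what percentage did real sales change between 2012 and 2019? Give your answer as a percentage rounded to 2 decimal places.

-12.39%

Deflate each year: 2012 → 3685.62/0.874 = 4216.96; 2019 → 4433.22/1.200 = 3694.35.
So real sales changed by 3694.35/4216.96 − 1 = -0.1239, i.e. -12.39%.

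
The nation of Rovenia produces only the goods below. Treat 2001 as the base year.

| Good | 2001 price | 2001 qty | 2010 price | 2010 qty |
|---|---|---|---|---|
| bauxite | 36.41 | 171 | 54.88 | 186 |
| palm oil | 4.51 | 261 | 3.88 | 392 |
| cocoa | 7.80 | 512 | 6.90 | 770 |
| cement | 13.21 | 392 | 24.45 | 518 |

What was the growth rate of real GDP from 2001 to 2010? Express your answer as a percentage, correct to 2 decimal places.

Real GDP 2001 = Nominal GDP 2001 = 36.41·171 + 4.51·261 + 7.80·512 + 13.21·392 = 16575.14.
Real GDP 2010 (at 2001 prices) = 36.41·186 + 4.51·392 + 7.80·770 + 13.21·518 = 21388.96.
Real growth = 21388.96/16575.14 − 1 = 0.2904.

29.04%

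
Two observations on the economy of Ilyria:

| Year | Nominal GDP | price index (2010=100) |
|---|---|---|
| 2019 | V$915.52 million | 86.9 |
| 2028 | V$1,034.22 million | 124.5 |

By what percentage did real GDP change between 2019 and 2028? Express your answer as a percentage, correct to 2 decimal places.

Deflate each year: 2019 → 915.52/0.869 = 1053.53; 2028 → 1034.22/1.245 = 830.70.
So real GDP changed by 830.70/1053.53 − 1 = -0.2115, i.e. -21.15%.

-21.15%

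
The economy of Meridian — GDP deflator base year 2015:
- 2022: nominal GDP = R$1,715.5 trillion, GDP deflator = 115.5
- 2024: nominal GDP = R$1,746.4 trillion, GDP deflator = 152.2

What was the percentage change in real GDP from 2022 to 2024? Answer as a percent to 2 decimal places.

-22.75%

Deflate each year: 2022 → 1715.5/1.155 = 1485.28; 2024 → 1746.4/1.522 = 1147.44.
So real GDP changed by 1147.44/1485.28 − 1 = -0.2275, i.e. -22.75%.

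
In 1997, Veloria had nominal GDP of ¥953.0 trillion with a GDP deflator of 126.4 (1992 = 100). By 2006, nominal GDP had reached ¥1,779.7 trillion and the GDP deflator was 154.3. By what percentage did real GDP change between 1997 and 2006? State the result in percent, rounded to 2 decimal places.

Deflate each year: 1997 → 953.0/1.264 = 753.96; 2006 → 1779.7/1.543 = 1153.40.
So real GDP changed by 1153.40/753.96 − 1 = 0.5298, i.e. 52.98%.

52.98%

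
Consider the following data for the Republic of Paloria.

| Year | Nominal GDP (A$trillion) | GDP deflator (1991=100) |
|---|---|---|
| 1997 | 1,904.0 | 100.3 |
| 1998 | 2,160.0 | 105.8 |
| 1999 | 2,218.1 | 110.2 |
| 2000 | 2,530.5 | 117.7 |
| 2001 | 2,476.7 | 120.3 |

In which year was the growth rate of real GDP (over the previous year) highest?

1998: real = 2160.0/1.058 = 2041.59; growth vs 1997 (1898.31) = 7.55%.
1999: real = 2218.1/1.102 = 2012.79; growth vs 1998 (2041.59) = -1.41%.
2000: real = 2530.5/1.177 = 2149.96; growth vs 1999 (2012.79) = 6.81%.
2001: real = 2476.7/1.203 = 2058.77; growth vs 2000 (2149.96) = -4.24%.

1998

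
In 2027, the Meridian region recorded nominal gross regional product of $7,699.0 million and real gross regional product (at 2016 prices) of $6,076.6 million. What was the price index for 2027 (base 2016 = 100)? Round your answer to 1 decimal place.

price index = (Nominal / Real) × 100 = 7699.0 / 6076.6 × 100 = 126.70.

126.7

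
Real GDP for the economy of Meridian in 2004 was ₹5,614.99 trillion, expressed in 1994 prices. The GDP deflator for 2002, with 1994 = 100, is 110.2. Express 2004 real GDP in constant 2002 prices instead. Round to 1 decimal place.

Real GDP in 2002 prices = Real GDP in 1994 prices × (P_2002/P_1994) = 5614.99 × 1.102 = 6187.72.

₹6,187.7 trillion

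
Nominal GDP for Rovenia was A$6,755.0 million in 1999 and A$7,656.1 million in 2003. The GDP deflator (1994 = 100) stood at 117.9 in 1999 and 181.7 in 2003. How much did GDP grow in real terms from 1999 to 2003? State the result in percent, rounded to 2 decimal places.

-26.46%

Deflate each year: 1999 → 6755.0/1.179 = 5729.43; 2003 → 7656.1/1.817 = 4213.59.
So real GDP changed by 4213.59/5729.43 − 1 = -0.2646, i.e. -26.46%.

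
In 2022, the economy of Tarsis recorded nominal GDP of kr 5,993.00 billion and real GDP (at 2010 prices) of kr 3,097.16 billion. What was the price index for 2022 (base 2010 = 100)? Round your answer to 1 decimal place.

price index = (Nominal / Real) × 100 = 5993.00 / 3097.16 × 100 = 193.50.

193.5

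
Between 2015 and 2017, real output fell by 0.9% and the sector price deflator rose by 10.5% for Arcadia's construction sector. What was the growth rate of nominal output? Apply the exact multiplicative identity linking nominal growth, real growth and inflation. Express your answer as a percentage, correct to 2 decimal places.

(1 + g_nom) = (1 + g_real)(1 + π) = 0.9910 × 1.1050 = 1.09506.

9.51%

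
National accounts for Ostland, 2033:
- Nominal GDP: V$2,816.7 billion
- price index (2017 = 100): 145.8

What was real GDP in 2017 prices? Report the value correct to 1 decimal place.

Real GDP = Nominal / (price index/100) = 2816.7 / 1.458 = 1931.89.

V$1,931.9 billion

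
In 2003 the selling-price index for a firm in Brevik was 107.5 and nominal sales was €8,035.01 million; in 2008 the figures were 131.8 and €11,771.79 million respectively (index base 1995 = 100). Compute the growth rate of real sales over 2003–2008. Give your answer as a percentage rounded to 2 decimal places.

Deflate each year: 2003 → 8035.01/1.075 = 7474.43; 2008 → 11771.79/1.318 = 8931.56.
So real sales changed by 8931.56/7474.43 − 1 = 0.1949, i.e. 19.49%.

19.49%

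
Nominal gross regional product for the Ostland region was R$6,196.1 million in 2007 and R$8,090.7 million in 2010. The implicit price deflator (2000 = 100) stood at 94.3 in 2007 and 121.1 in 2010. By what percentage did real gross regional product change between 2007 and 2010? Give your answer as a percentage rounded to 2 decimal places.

1.68%

Deflate each year: 2007 → 6196.1/0.943 = 6570.63; 2010 → 8090.7/1.211 = 6681.01.
So real gross regional product changed by 6681.01/6570.63 − 1 = 0.0168, i.e. 1.68%.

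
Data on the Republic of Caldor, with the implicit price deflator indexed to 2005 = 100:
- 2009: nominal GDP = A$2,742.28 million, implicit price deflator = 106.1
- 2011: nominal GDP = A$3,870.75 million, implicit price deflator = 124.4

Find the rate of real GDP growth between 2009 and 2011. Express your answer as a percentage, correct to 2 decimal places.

Deflate each year: 2009 → 2742.28/1.061 = 2584.62; 2011 → 3870.75/1.244 = 3111.54.
So real GDP changed by 3111.54/2584.62 − 1 = 0.2039, i.e. 20.39%.

20.39%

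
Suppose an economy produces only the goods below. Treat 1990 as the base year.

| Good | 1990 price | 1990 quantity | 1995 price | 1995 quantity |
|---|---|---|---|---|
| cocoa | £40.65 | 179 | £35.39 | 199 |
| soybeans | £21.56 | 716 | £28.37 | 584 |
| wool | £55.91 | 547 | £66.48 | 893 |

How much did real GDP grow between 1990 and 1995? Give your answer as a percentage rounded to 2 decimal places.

Real GDP 1990 = Nominal GDP 1990 = 40.65·179 + 21.56·716 + 55.91·547 = 53296.08.
Real GDP 1995 (at 1990 prices) = 40.65·199 + 21.56·584 + 55.91·893 = 70608.02.
Real growth = 70608.02/53296.08 − 1 = 0.3248.

32.48%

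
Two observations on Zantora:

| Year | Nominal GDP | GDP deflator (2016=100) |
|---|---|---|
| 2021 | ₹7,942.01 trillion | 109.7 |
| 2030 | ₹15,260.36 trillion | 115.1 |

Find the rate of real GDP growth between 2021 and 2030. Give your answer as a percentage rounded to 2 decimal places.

Deflate each year: 2021 → 7942.01/1.097 = 7239.75; 2030 → 15260.36/1.151 = 13258.35.
So real GDP changed by 13258.35/7239.75 − 1 = 0.8313, i.e. 83.13%.

83.13%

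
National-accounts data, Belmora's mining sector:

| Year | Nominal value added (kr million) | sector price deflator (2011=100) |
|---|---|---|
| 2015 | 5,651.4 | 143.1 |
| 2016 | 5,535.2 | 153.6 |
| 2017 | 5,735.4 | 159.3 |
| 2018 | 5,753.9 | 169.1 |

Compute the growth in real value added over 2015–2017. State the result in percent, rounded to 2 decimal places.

-8.83%

Real value added 2015 = 5651.4/1.431 = 3949.27.
Real value added 2017 = 5735.4/1.593 = 3600.38.
Change = 3600.38/3949.27 − 1 = -0.0883.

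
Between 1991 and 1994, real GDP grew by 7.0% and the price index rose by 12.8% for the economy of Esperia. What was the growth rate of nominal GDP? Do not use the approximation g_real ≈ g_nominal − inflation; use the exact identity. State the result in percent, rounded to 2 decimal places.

20.70%

(1 + g_nom) = (1 + g_real)(1 + π) = 1.0700 × 1.1280 = 1.20696.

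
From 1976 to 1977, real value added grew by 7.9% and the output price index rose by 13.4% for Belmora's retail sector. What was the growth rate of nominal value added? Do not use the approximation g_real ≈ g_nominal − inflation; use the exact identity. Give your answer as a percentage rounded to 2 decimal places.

(1 + g_nom) = (1 + g_real)(1 + π) = 1.0790 × 1.1340 = 1.22359.

22.36%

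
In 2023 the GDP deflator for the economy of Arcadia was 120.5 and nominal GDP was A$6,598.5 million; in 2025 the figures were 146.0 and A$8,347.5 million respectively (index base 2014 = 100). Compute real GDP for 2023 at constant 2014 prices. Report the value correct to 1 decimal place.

A$5,475.9 million

Real GDP = Nominal / (GDP deflator/100) = 6598.5 / 1.205 = 5475.93.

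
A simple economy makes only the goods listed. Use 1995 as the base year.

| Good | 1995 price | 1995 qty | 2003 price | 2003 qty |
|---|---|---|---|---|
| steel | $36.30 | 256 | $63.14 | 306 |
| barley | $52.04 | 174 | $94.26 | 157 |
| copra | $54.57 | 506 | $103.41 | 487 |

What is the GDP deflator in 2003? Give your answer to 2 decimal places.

184.24

Nominal GDP 2003 = 63.14·306 + 94.26·157 + 103.41·487 = 84480.33.
Real GDP 2003 (at 1995 prices) = 36.30·306 + 52.04·157 + 54.57·487 = 45853.67.
Deflator = Nominal/Real × 100 = 84480.33/45853.67 × 100 = 184.239.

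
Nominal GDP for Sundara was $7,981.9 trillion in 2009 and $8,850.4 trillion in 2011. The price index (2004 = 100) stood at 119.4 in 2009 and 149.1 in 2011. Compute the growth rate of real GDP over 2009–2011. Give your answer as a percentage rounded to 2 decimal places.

-11.21%

Real GDP 2009 = 7981.9 / 1.194 = 6685.01.
Real GDP 2011 = 8850.4 / 1.491 = 5935.88.
Real growth = 5935.88 / 6685.01 − 1 = -0.1121.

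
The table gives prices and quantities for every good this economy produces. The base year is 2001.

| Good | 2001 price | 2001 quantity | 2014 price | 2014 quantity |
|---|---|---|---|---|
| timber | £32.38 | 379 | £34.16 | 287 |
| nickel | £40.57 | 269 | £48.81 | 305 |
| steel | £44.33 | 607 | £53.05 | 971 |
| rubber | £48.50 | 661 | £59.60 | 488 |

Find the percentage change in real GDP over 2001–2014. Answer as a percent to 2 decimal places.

Real GDP 2001 = Nominal GDP 2001 = 32.38·379 + 40.57·269 + 44.33·607 + 48.50·661 = 82152.16.
Real GDP 2014 (at 2001 prices) = 32.38·287 + 40.57·305 + 44.33·971 + 48.50·488 = 88379.34.
Real growth = 88379.34/82152.16 − 1 = 0.0758.

7.58%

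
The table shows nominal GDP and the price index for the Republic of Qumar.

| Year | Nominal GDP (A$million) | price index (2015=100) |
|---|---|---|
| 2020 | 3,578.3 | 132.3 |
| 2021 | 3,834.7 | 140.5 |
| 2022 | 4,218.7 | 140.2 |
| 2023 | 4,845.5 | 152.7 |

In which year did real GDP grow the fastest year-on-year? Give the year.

2022

2021: real = 3834.7/1.405 = 2729.32; growth vs 2020 (2704.69) = 0.91%.
2022: real = 4218.7/1.402 = 3009.06; growth vs 2021 (2729.32) = 10.25%.
2023: real = 4845.5/1.527 = 3173.22; growth vs 2022 (3009.06) = 5.46%.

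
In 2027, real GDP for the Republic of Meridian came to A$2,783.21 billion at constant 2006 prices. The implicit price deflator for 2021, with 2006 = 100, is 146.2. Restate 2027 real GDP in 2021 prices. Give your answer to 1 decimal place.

Real GDP in 2021 prices = Real GDP in 2006 prices × (P_2021/P_2006) = 2783.21 × 1.462 = 4069.05.

A$4,069.1 billion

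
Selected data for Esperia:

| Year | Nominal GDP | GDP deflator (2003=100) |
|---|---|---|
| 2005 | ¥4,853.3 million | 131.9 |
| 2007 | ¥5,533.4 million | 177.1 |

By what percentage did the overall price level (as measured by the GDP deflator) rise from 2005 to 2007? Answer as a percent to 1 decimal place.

34.3%

Price-level change = 177.1 / 131.9 − 1 = 0.3427.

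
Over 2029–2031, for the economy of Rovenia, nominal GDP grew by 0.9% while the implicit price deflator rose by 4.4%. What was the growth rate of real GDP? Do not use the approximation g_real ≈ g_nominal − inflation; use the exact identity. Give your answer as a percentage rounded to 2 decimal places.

-3.35%

(1 + g_nom) = (1 + g_real)(1 + π), so g_real = 1.0090 / 1.0440 − 1 = -0.03352.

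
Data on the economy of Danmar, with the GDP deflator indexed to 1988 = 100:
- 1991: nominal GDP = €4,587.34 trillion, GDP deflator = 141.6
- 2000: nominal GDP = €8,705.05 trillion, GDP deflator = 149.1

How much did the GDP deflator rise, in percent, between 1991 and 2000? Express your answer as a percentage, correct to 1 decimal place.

5.3%

Price-level change = 149.1 / 141.6 − 1 = 0.0530.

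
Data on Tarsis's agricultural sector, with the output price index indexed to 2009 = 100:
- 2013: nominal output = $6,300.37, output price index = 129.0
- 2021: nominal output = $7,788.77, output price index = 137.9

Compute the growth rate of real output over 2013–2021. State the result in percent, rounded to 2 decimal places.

Real output 2013 = 6300.37 / 1.290 = 4884.01.
Real output 2021 = 7788.77 / 1.379 = 5648.13.
Real growth = 5648.13 / 4884.01 − 1 = 0.1565.

15.65%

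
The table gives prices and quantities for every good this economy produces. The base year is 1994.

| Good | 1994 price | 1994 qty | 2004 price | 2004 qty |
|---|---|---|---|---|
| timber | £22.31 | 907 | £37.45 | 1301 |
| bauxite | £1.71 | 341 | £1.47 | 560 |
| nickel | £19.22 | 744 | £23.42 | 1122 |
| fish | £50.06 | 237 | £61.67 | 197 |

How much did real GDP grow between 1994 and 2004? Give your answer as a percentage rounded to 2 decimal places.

30.71%

Real GDP 1994 = Nominal GDP 1994 = 22.31·907 + 1.71·341 + 19.22·744 + 50.06·237 = 46982.18.
Real GDP 2004 (at 1994 prices) = 22.31·1301 + 1.71·560 + 19.22·1122 + 50.06·197 = 61409.57.
Real growth = 61409.57/46982.18 − 1 = 0.3071.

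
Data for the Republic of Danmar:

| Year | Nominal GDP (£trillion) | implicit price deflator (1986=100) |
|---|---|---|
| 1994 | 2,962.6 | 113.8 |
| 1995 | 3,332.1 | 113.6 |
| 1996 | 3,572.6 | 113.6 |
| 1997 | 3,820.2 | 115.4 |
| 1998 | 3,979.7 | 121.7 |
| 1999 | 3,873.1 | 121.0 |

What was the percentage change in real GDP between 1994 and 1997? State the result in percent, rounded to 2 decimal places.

Real GDP 1994 = 2962.6/1.138 = 2603.34.
Real GDP 1997 = 3820.2/1.154 = 3310.40.
Change = 3310.40/2603.34 − 1 = 0.2716.

27.16%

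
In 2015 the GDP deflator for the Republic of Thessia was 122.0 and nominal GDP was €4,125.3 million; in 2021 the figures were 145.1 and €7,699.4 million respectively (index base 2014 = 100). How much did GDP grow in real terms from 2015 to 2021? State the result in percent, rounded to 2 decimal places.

56.93%

Real GDP 2015 = 4125.3 / 1.220 = 3381.39.
Real GDP 2021 = 7699.4 / 1.451 = 5306.27.
Real growth = 5306.27 / 3381.39 − 1 = 0.5693.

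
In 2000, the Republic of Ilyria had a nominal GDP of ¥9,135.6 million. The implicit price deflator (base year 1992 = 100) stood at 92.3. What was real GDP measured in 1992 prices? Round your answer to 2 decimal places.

¥9,897.72 million

Real GDP = Nominal / (implicit price deflator/100) = 9135.6 / 0.923 = 9897.72.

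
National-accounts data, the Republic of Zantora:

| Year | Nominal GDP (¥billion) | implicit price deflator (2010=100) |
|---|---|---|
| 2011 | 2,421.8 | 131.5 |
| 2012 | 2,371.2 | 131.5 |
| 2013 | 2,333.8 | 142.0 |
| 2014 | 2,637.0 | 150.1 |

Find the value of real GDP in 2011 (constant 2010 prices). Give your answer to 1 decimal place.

Real GDP 2011 = 2421.8 / 1.315 = 1841.67.

¥1,841.7 billion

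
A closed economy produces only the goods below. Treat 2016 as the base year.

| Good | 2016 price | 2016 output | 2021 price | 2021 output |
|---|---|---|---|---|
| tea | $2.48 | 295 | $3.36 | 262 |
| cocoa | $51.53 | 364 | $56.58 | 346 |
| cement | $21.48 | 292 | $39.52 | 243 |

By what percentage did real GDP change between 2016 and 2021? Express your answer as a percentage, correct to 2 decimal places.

-8.00%

Real GDP 2016 = Nominal GDP 2016 = 2.48·295 + 51.53·364 + 21.48·292 = 25760.68.
Real GDP 2021 (at 2016 prices) = 2.48·262 + 51.53·346 + 21.48·243 = 23698.78.
Real growth = 23698.78/25760.68 − 1 = -0.0800.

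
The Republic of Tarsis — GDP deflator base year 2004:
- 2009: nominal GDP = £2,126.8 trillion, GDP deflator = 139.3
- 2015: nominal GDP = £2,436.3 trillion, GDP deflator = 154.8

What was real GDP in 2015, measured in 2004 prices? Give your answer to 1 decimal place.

Real GDP = Nominal / (GDP deflator/100) = 2436.3 / 1.548 = 1573.84.

£1,573.8 trillion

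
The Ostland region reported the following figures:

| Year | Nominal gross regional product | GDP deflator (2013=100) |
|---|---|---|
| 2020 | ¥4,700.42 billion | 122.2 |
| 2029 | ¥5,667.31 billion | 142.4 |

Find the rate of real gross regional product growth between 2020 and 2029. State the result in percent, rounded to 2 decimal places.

3.47%

Real gross regional product 2020 = 4700.42 / 1.222 = 3846.50.
Real gross regional product 2029 = 5667.31 / 1.424 = 3979.85.
Real growth = 3979.85 / 3846.50 − 1 = 0.0347.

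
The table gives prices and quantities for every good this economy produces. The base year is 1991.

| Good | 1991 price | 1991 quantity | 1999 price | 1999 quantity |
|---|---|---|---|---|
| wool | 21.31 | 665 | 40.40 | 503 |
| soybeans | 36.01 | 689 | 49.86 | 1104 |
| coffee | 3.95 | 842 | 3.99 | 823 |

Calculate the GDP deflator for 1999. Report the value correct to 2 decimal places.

146.39

Nominal GDP 1999 = 40.40·503 + 49.86·1104 + 3.99·823 = 78650.41.
Real GDP 1999 (at 1991 prices) = 21.31·503 + 36.01·1104 + 3.95·823 = 53724.82.
Deflator = Nominal/Real × 100 = 78650.41/53724.82 × 100 = 146.395.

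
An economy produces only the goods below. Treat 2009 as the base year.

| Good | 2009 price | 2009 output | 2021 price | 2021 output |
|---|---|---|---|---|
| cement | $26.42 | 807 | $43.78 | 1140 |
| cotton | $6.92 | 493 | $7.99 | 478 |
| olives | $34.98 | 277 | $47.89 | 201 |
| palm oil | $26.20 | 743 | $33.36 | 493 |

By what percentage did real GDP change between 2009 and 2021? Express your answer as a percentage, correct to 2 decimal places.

Real GDP 2009 = Nominal GDP 2009 = 26.42·807 + 6.92·493 + 34.98·277 + 26.20·743 = 53888.56.
Real GDP 2021 (at 2009 prices) = 26.42·1140 + 6.92·478 + 34.98·201 + 26.20·493 = 53374.14.
Real growth = 53374.14/53888.56 − 1 = -0.0095.

-0.95%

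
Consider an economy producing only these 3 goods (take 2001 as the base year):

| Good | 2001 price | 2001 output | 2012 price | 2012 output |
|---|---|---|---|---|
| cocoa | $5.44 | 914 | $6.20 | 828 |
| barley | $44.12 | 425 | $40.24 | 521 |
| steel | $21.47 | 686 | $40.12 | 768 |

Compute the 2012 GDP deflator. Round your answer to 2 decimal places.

Nominal GDP 2012 = 6.20·828 + 40.24·521 + 40.12·768 = 56910.80.
Real GDP 2012 (at 2001 prices) = 5.44·828 + 44.12·521 + 21.47·768 = 43979.80.
Deflator = Nominal/Real × 100 = 56910.80/43979.80 × 100 = 129.402.

129.40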